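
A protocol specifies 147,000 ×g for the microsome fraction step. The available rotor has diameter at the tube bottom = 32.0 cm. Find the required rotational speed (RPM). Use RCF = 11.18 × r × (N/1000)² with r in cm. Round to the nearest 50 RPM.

≈ 28650 RPM

r = 32.0 / 2 = 16 cm
147,000 = 11.18 × 16 × (N/1000)²
(N/1000)² = 147,000 / 178.88 = 821.78
N = 1000 × √821.78 ≈ 28,666.7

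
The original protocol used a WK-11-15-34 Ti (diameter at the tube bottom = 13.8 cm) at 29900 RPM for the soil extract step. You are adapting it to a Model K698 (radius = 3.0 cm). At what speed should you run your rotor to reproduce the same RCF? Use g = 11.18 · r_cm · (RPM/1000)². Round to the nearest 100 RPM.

Original rotor: r = 13.8 / 2 = 6.9 cm
RCF_original = 11.18 × 6.9 × (29.9)² = 11.18 × 6.9 × 894.01 ≈ 68,965.7 × g
68,965.7 = 11.18 × 3 × (N/1000)²
(N/1000)² = 68,965.7 / 33.54 = 2056.222
N = 1000 × √2056.222 ≈ 45,345.6

≈ 45300 RPM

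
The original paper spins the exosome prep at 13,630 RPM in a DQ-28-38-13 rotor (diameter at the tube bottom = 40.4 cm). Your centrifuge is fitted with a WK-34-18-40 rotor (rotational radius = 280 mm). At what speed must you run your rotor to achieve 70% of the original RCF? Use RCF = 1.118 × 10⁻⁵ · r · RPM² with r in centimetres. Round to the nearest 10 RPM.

Original rotor: r = 40.4 / 2 = 20.2 cm
RCF_original = 1.118 × 10⁻⁵ × 20.2 × (13630)² = 1.118 × 10⁻⁵ × 20.2 × 185,776,900 ≈ 41,955.1 × g
Target RCF = 0.7 × 41,955.1 ≈ 29,368.6 × g
Your rotor: r = 280 mm = 28.0 cm
29,368.6 = 1.118 × 10⁻⁵ × 28 × N²
N² = 29,368.6 / (31.304 × 10⁻⁵) = 93,817,404
N ≈ √93,817,404 ≈ 9,685.9

9690 RPM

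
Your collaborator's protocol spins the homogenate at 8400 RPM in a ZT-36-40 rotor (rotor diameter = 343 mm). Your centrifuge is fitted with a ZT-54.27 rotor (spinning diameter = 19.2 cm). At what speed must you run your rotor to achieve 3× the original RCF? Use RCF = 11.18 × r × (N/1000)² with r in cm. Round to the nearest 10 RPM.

Original rotor: r = 343 mm / 2 = 171.5 mm = 17.15 cm
RCF_original = 11.18 × 17.15 × (8.4)² = 11.18 × 17.15 × 70.56 ≈ 13,529 × g
Target RCF = 3 × 13,529 ≈ 40,587 × g
Your rotor: r = 19.2 / 2 = 9.6 cm
40,587 = 11.18 × 9.6 × (N/1000)²
(N/1000)² = 40,587 / 107.328 = 378.1585
N = 1000 × √378.1585 ≈ 19,446.3

19450 RPM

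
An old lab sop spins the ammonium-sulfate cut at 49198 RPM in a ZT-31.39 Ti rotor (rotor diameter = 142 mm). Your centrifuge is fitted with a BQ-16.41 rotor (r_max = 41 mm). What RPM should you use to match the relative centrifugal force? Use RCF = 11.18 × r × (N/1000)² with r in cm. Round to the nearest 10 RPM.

≈ 64740 RPM

Original rotor: r = 142 mm / 2 = 71 mm = 7.1 cm
RCF_original = 11.18 × 7.1 × (49.198)² = 11.18 × 7.1 × 2,420.443204 ≈ 192,129.9 × g
Your rotor: r = 41 mm = 4.1 cm
192,129.9 = 11.18 × 4.1 × (N/1000)²
(N/1000)² = 192,129.9 / 45.838 = 4191.498
N = 1000 × √4191.498 ≈ 64,741.8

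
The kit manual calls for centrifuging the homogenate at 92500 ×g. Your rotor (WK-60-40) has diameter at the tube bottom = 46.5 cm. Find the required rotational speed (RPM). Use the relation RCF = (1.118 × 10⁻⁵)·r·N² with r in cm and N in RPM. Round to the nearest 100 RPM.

N ≈ 18900 RPM

r = 46.5 / 2 = 23.25 cm
RCF = 1.118 × 10⁻⁵ × r × N²
92,500 = 1.118 × 10⁻⁵ × 23.25 × N²
N² = 92,500 / (25.9935 × 10⁻⁵) = 355,858,195
N ≈ √355,858,195 ≈ 18,864.2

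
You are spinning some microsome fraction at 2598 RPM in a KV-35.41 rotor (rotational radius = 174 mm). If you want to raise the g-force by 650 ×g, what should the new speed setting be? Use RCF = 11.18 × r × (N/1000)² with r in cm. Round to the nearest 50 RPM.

N₂ ≈ 3200 RPM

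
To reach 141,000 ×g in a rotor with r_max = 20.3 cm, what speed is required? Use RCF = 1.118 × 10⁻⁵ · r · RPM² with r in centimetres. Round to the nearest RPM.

N ≈ 24925 RPM

141,000 = 1.118 × 10⁻⁵ × 20.3 × N²
N² = 141,000 / (22.6954 × 10⁻⁵) = 621,271,271
N ≈ √621,271,271 ≈ 24,925.3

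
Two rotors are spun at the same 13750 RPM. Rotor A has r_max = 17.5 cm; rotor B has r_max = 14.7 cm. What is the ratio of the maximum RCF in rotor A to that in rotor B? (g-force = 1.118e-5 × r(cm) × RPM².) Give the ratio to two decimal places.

1.19

At fixed N, RCF ∝ r, so RCF_A/RCF_B = r_A/r_B = 17.5 / 14.7 = 1.1905.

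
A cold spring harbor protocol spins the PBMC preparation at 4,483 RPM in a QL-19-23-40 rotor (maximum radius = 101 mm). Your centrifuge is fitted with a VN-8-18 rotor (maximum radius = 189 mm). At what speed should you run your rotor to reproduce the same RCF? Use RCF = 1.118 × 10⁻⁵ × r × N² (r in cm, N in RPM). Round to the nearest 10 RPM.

3280 RPM

Original rotor: r = 101 mm = 10.1 cm
RCF = 1.118 × 10⁻⁵ × r × N²
RCF_original = 1.118 × 10⁻⁵ × 10.1 × (4483)² = 1.118 × 10⁻⁵ × 10.1 × 20,097,289 ≈ 2,269.3 × g
Your rotor: r = 189 mm = 18.9 cm
2,269.3 = 1.118 × 10⁻⁵ × 18.9 × N²
N² = 2,269.3 / (21.1302 × 10⁻⁵) = 10,739,605
N ≈ √10,739,605 ≈ 3,277.1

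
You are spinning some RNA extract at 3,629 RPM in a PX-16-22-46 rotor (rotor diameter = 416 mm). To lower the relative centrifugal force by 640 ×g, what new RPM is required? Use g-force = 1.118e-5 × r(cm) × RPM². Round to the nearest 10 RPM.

3230 RPM

r = 416 mm / 2 = 208 mm = 20.8 cm
Current RCF = 1.118 × 10⁻⁵ × 20.8 × (3629)² = 1.118 × 10⁻⁵ × 20.8 × 13,169,641 ≈ 3,062.5 × g
Target RCF = 3,062.5 − 640 = 2,422.5 × g
N² = 2,422.5 / (23.2544 × 10⁻⁵) = 10,417,383
N ≈ √10,417,383 ≈ 3,227.6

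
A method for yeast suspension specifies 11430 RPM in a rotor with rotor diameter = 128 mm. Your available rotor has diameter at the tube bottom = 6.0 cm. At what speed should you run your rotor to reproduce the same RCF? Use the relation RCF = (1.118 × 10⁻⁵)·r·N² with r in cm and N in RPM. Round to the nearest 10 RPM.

Original rotor: r = 128 mm / 2 = 64 mm = 6.4 cm
RCF = 1.118 × 10⁻⁵ × r × N²
RCF_original = 1.118 × 10⁻⁵ × 6.4 × (11430)² = 1.118 × 10⁻⁵ × 6.4 × 130,644,900 ≈ 9,347.9 × g
Your rotor: r = 6.0 / 2 = 3 cm
9,347.9 = 1.118 × 10⁻⁵ × 3 × N²
N² = 9,347.9 / (3.354 × 10⁻⁵) = 278,709,004
N ≈ √278,709,004 ≈ 16,694.6

≈ 16690 RPM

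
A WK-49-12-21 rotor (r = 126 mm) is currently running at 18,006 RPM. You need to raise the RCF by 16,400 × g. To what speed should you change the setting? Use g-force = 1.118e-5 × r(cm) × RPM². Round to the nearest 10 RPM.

r = 126 mm = 12.6 cm
Current RCF = 1.118 × 10⁻⁵ × 12.6 × (18006)² = 1.118 × 10⁻⁵ × 12.6 × 324,216,036 ≈ 45,671.7 × g
Target RCF = 45,671.7 + 16,400 = 62,071.7 × g
N² = 62,071.7 / (14.0868 × 10⁻⁵) = 440,637,334
N ≈ √440,637,334 ≈ 20,991.4

20990 RPM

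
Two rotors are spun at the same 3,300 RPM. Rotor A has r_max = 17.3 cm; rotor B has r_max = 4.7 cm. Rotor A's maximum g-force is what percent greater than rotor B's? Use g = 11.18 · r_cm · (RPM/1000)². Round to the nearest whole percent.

268%

At equal RPM, RCF scales linearly with r: ratio = 17.3 / 4.7 = 3.6809.
So rotor A delivers 268.1% more g-force.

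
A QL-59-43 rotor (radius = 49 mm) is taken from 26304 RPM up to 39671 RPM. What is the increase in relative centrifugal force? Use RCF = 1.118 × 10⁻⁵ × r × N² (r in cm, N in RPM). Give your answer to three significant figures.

48300 × g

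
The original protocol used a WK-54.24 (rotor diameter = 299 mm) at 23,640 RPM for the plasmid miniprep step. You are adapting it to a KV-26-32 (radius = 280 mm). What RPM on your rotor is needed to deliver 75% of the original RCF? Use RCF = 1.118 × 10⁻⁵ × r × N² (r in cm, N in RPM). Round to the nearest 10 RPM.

Original rotor: r = 299 mm / 2 = 149.5 mm = 14.95 cm
RCF_original = 1.118 × 10⁻⁵ × 14.95 × (23640)² = 1.118 × 10⁻⁵ × 14.95 × 558,849,600 ≈ 93,406.7 × g
Target RCF = 0.75 × 93,406.7 ≈ 70,055 × g
Your rotor: r = 280 mm = 28.0 cm
70,055 = 1.118 × 10⁻⁵ × 28 × N²
N² = 70,055 / (31.304 × 10⁻⁵) = 223,789,292
N ≈ √223,789,292 ≈ 14,959.6

≈ 14960 RPM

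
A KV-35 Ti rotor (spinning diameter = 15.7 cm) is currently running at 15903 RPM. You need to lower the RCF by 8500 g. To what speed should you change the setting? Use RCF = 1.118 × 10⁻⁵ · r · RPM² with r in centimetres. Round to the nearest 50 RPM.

r = 15.7 / 2 = 7.85 cm
Current RCF = 1.118 × 10⁻⁵ × 7.85 × (15903)² = 1.118 × 10⁻⁵ × 7.85 × 252,905,409 ≈ 22,195.7 × g
Target RCF = 22,195.7 − 8,500 = 13,695.7 × g
N² = 13,695.7 / (8.7763 × 10⁻⁵) = 156,053,234
N ≈ √156,053,234 ≈ 12,492.1

N₂ ≈ 12500 RPM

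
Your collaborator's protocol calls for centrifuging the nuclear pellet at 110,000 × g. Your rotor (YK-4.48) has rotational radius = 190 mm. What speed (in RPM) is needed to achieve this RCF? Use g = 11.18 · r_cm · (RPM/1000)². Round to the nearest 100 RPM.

N ≈ 22800 RPM

r = 190 mm = 19.0 cm
RCF = 11.18 × r × (N/1000)²
110,000 = 11.18 × 19 × (N/1000)²
(N/1000)² = 110,000 / 212.42 = 517.842
N = 1000 × √517.842 ≈ 22,756.1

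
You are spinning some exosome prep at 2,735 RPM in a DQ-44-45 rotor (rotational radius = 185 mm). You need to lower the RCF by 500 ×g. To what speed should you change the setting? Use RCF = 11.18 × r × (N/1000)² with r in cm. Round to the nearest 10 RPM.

2250 RPM

r = 185 mm = 18.5 cm
Current RCF = 11.18 × 18.5 × (2.735)² = 11.18 × 18.5 × 7.480225 ≈ 1,547.1 × g
Target RCF = 1,547.1 − 500 = 1,047.1 × g
(N/1000)² = 1,047.1 / 206.83 = 5.062612
N = 1000 × √5.062612 ≈ 2,250.0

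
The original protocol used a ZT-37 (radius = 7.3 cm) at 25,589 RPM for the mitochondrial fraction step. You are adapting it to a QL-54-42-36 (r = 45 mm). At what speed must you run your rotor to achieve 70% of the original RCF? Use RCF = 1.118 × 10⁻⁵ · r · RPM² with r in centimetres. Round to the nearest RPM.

RCF = 1.118 × 10⁻⁵ × r × N²
RCF_original = 1.118 × 10⁻⁵ × 7.3 × (25589)² = 1.118 × 10⁻⁵ × 7.3 × 654,796,921 ≈ 53,440.6 × g
Target RCF = 0.7 × 53,440.6 ≈ 37,408.4 × g
Your rotor: r = 45 mm = 4.5 cm
37,408.4 = 1.118 × 10⁻⁵ × 4.5 × N²
N² = 37,408.4 / (5.031 × 10⁻⁵) = 743,557,941
N ≈ √743,557,941 ≈ 27,268.3

≈ 27268 RPM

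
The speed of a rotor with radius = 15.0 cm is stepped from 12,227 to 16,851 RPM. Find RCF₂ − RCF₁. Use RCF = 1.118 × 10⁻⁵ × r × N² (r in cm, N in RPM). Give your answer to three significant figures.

22500 × g

RCF₁ = 1.118 × 10⁻⁵ × 15 × (12227)² = 1.118 × 10⁻⁵ × 15 × 149,499,529 ≈ 25,071.1 × g
RCF₂ = 1.118 × 10⁻⁵ × 15 × (16851)² = 1.118 × 10⁻⁵ × 15 × 283,956,201 ≈ 47,619.5 × g
Increase = 47,619.5 − 25,071.1 = 22,548.4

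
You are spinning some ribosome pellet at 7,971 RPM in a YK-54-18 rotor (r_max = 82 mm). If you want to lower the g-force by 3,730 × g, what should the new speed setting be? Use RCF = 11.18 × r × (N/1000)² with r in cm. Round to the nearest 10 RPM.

N₂ ≈ 4780 RPM

r = 82 mm = 8.2 cm
Current RCF = 11.18 × 8.2 × (7.971)² = 11.18 × 8.2 × 63.536841 ≈ 5,824.8 × g
Target RCF = 5,824.8 − 3,730 = 2,094.8 × g
(N/1000)² = 2,094.8 / 91.676 = 22.85004
N = 1000 × √22.85004 ≈ 4,780.2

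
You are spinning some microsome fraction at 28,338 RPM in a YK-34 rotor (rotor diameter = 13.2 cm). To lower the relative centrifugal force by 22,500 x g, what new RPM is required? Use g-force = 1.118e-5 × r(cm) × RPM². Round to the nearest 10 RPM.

r = 13.2 / 2 = 6.6 cm
Current RCF = 1.118 × 10⁻⁵ × 6.6 × (28338)² = 1.118 × 10⁻⁵ × 6.6 × 803,042,244 ≈ 59,254.9 × g
Target RCF = 59,254.9 − 22,500 = 36,754.9 × g
N² = 36,754.9 / (7.3788 × 10⁻⁵) = 498,114,870
N ≈ √498,114,870 ≈ 22,318.5

≈ 22320 RPM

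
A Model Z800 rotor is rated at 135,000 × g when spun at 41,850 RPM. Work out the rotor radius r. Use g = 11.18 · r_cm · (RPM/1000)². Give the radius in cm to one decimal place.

r ≈ 6.9 cm

135000 = 11.18 × r × (41.85)²
r = 135000 / (11.18 × 1751.4225) = 135000 / 19580.9 ≈ 6.894 cm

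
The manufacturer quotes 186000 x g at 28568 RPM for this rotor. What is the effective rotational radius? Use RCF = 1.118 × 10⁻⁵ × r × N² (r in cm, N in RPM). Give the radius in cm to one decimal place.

20.4 cm

186000 = 1.118 × 10⁻⁵ × r × (28568)²
r = 186000 / (1.118 × 10⁻⁵ × 816,130,624) = 186000 / 9124.34 ≈ 20.385 cm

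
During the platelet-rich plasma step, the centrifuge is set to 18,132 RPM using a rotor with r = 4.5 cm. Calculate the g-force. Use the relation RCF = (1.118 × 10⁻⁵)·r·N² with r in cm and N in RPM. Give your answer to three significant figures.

RCF = 1.118 × 10⁻⁵ × 4.5 × (18132)² = 1.118 × 10⁻⁵ × 4.5 × 328,769,424 ≈ 16,540.4 × g

≈ 16500 × g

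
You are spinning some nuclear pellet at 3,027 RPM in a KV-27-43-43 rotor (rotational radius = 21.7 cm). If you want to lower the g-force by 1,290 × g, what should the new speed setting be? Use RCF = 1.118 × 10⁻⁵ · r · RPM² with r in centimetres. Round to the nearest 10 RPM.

Current RCF = 1.118 × 10⁻⁵ × 21.7 × (3027)² = 1.118 × 10⁻⁵ × 21.7 × 9,162,729 ≈ 2,222.9 × g
Target RCF = 2,222.9 − 1,290 = 932.9 × g
N² = 932.9 / (24.2606 × 10⁻⁵) = 3,845,329
N ≈ √3,845,329 ≈ 1,961.0

N₂ ≈ 1960 RPM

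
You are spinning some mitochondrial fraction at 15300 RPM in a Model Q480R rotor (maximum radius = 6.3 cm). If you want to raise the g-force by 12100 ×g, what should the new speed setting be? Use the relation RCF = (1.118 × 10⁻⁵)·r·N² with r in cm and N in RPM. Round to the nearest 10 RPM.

≈ 20150 RPM

Current RCF = 1.118 × 10⁻⁵ × 6.3 × (15300)² = 1.118 × 10⁻⁵ × 6.3 × 234,090,000 ≈ 16,487.9 × g
Target RCF = 16,487.9 + 12,100 = 28,587.9 × g
N² = 28,587.9 / (7.0434 × 10⁻⁵) = 405,882,102
N ≈ √405,882,102 ≈ 20,146.5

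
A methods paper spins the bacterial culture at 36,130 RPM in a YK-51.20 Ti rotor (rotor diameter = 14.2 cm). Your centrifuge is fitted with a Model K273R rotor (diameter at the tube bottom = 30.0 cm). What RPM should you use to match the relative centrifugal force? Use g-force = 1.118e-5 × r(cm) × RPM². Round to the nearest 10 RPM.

≈ 24860 RPM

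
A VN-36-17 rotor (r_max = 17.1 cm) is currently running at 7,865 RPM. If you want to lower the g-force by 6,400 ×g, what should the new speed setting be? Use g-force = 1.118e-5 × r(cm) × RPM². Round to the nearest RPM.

≈ 5327 RPM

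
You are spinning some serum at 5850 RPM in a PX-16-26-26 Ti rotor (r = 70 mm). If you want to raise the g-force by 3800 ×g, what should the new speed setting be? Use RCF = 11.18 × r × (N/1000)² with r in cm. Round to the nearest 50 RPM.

9100 RPM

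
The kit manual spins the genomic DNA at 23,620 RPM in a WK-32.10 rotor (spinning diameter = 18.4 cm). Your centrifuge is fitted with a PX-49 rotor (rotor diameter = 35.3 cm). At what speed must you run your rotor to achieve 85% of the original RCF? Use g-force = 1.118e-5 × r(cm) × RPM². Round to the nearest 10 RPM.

Original rotor: r = 18.4 / 2 = 9.2 cm
RCF = 1.118 × 10⁻⁵ × r × N²
RCF_original = 1.118 × 10⁻⁵ × 9.2 × (23620)² = 1.118 × 10⁻⁵ × 9.2 × 557,904,400 ≈ 57,383.8 × g
Target RCF = 0.85 × 57,383.8 ≈ 48,776.2 × g
Your rotor: r = 35.3 / 2 = 17.65 cm
48,776.2 = 1.118 × 10⁻⁵ × 17.65 × N²
N² = 48,776.2 / (19.7327 × 10⁻⁵) = 247,184,622
N ≈ √247,184,622 ≈ 15,722.1

≈ 15720 RPM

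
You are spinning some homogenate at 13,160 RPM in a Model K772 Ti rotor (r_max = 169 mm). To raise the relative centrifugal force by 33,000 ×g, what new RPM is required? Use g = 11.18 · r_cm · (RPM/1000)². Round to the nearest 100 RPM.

N₂ ≈ 18700 RPM

r = 169 mm = 16.9 cm
Current RCF = 11.18 × 16.9 × (13.16)² = 11.18 × 16.9 × 173.1856 ≈ 32,722 × g
Target RCF = 32,722 + 33,000 = 65,722 × g
(N/1000)² = 65,722 / 188.942 = 347.8422
N = 1000 × √347.8422 ≈ 18,650.5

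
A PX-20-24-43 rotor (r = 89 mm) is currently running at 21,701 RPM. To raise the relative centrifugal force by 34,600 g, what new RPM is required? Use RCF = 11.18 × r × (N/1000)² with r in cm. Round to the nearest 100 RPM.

28600 RPM

r = 89 mm = 8.9 cm
Current RCF = 11.18 × 8.9 × (21.701)² = 11.18 × 8.9 × 470.933401 ≈ 46,858.8 × g
Target RCF = 46,858.8 + 34,600 = 81,458.8 × g
(N/1000)² = 81,458.8 / 99.502 = 818.665
N = 1000 × √818.665 ≈ 28,612.3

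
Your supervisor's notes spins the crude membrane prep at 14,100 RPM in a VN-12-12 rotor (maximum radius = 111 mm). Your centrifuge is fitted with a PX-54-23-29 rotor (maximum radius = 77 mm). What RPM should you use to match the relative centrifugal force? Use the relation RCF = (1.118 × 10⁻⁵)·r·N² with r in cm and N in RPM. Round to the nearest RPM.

≈ 16929 RPM

Original rotor: r = 111 mm = 11.1 cm
RCF_original = 1.118 × 10⁻⁵ × 11.1 × (14100)² = 1.118 × 10⁻⁵ × 11.1 × 198,810,000 ≈ 24,671.9 × g
Your rotor: r = 77 mm = 7.7 cm
24,671.9 = 1.118 × 10⁻⁵ × 7.7 × N²
N² = 24,671.9 / (8.6086 × 10⁻⁵) = 286,595,962
N ≈ √286,595,962 ≈ 16,929.1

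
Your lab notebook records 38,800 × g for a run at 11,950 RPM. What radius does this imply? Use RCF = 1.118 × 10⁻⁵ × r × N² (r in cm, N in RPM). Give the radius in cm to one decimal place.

38800 = 1.118 × 10⁻⁵ × r × (11950)²
r = 38800 / (1.118 × 10⁻⁵ × 142,802,500) = 38800 / 1596.532 ≈ 24.303 cm

r ≈ 24.3 cm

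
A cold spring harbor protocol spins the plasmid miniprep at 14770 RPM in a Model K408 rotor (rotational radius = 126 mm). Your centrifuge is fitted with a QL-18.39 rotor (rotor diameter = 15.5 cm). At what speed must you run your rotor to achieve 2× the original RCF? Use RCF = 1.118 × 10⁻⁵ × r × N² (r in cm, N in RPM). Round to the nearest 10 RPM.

Original rotor: r = 126 mm = 12.6 cm
RCF_original = 1.118 × 10⁻⁵ × 12.6 × (14770)² = 1.118 × 10⁻⁵ × 12.6 × 218,152,900 ≈ 30,730.8 × g
Target RCF = 2 × 30,730.8 ≈ 61,461.6 × g
Your rotor: r = 15.5 / 2 = 7.75 cm
61,461.6 = 1.118 × 10⁻⁵ × 7.75 × N²
N² = 61,461.6 / (8.6645 × 10⁻⁵) = 709,349,645
N ≈ √709,349,645 ≈ 26,633.6

26630 RPM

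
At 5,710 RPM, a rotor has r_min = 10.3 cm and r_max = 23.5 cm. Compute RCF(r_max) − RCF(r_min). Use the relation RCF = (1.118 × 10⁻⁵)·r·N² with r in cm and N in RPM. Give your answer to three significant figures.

RCF_max = 1.118 × 10⁻⁵ × 23.5 × (5710)² = 1.118 × 10⁻⁵ × 23.5 × 32,604,100 ≈ 8,566.1 × g
RCF_min = 1.118 × 10⁻⁵ × 10.3 × (5710)² = 1.118 × 10⁻⁵ × 10.3 × 32,604,100 ≈ 3,754.5 × g
ΔRCF = 8,566.1 − 3,754.5 = 4,811.6

≈ 4810 x g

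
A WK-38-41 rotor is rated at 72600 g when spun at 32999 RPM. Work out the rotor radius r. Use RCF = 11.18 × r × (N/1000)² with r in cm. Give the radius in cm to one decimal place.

72600 = 11.18 × r × (32.999)²
r = 72600 / (11.18 × 1088.934001) = 72600 / 12174.28 ≈ 5.963 cm

r ≈ 6.0 cm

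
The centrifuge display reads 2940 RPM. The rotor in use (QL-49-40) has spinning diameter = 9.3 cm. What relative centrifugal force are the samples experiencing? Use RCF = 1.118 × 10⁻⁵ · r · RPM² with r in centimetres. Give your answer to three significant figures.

≈ 449 ×g

r = 9.3 / 2 = 4.65 cm
RCF = 1.118 × 10⁻⁵ × 4.65 × (2940)² = 1.118 × 10⁻⁵ × 4.65 × 8,643,600 ≈ 449.4 × g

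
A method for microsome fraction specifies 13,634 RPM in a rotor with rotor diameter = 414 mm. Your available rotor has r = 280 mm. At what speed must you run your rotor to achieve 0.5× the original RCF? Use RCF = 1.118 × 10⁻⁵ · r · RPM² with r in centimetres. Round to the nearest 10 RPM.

≈ 8290 RPM

Original rotor: r = 414 mm / 2 = 207 mm = 20.7 cm
RCF_original = 1.118 × 10⁻⁵ × 20.7 × (13634)² = 1.118 × 10⁻⁵ × 20.7 × 185,885,956 ≈ 43,018.8 × g
Target RCF = 0.5 × 43,018.8 ≈ 21,509.4 × g
Your rotor: r = 280 mm = 28.0 cm
21,509.4 = 1.118 × 10⁻⁵ × 28 × N²
N² = 21,509.4 / (31.304 × 10⁻⁵) = 68,711,347
N ≈ √68,711,347 ≈ 8,289.2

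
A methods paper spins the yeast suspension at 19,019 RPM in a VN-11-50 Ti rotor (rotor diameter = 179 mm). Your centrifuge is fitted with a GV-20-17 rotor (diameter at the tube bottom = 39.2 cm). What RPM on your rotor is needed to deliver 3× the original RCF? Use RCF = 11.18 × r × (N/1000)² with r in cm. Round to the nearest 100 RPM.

Original rotor: r = 179 mm / 2 = 89.5 mm = 8.95 cm
RCF_original = 11.18 × 8.95 × (19.019)² = 11.18 × 8.95 × 361.722361 ≈ 36,194.3 × g
Target RCF = 3 × 36,194.3 ≈ 108,582.9 × g
Your rotor: r = 39.2 / 2 = 19.6 cm
108,582.9 = 11.18 × 19.6 × (N/1000)²
(N/1000)² = 108,582.9 / 219.128 = 495.5227
N = 1000 × √495.5227 ≈ 22,260.3

22300 RPM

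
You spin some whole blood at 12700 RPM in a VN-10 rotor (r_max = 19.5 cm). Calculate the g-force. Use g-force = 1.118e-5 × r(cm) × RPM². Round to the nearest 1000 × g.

RCF ≈ 35000 ×g

RCF = 1.118 × 10⁻⁵ × 19.5 × (12700)² = 1.118 × 10⁻⁵ × 19.5 × 161,290,000 ≈ 35,162.8 × g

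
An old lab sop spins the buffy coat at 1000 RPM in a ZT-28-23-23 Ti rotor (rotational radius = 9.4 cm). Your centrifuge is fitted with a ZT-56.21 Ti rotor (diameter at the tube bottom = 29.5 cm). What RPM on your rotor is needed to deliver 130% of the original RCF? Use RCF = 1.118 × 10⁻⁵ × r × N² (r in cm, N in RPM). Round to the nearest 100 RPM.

900 RPM

RCF_original = 1.118 × 10⁻⁵ × 9.4 × (1000)² = 1.118 × 10⁻⁵ × 9.4 × 1,000,000 ≈ 105.1 × g
Target RCF = 1.3 × 105.1 ≈ 136.6 × g
Your rotor: r = 29.5 / 2 = 14.75 cm
136.6 = 1.118 × 10⁻⁵ × 14.75 × N²
N² = 136.6 / (16.4905 × 10⁻⁵) = 828,356
N ≈ √828,356 ≈ 910.1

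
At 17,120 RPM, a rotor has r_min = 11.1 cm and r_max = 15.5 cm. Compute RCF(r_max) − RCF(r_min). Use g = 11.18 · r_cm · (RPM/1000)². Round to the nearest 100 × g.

ΔRCF ≈ 14400 ×g

RCF_max = 11.18 × 15.5 × (17.12)² = 11.18 × 15.5 × 293.0944 ≈ 50,790.3 × g
RCF_min = 11.18 × 11.1 × (17.12)² = 11.18 × 11.1 × 293.0944 ≈ 36,372.4 × g
ΔRCF = 50,790.3 − 36,372.4 = 14,417.9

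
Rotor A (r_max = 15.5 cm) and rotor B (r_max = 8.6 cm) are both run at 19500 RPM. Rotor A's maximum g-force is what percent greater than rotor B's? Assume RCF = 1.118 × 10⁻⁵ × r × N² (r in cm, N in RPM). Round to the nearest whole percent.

At equal RPM, RCF scales linearly with r: ratio = 15.5 / 8.6 = 1.8023.
So rotor A delivers 80.2% more g-force.

80%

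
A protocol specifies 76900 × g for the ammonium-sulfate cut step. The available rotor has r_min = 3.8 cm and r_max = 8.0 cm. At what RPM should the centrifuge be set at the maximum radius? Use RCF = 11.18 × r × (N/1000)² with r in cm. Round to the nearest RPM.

Use r_max = 8.0 cm.
76,900 = 11.18 × 8 × (N/1000)²
(N/1000)² = 76,900 / 89.44 = 859.7943
N = 1000 × √859.7943 ≈ 29,322.2

N ≈ 29322 RPM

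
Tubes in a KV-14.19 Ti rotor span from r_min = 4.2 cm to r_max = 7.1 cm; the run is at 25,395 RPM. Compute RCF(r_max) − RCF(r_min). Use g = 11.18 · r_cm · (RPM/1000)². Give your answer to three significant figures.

RCF_max = 11.18 × 7.1 × (25.395)² = 11.18 × 7.1 × 644.906025 ≈ 51,191.4 × g
RCF_min = 11.18 × 4.2 × (25.395)² = 11.18 × 4.2 × 644.906025 ≈ 30,282.2 × g
ΔRCF = 51,191.4 − 30,282.2 = 20,909.2

ΔRCF ≈ 20900 ×g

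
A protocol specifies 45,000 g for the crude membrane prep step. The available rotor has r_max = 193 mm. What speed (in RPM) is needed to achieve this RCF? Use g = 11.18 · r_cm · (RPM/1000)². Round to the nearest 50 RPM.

14450 RPM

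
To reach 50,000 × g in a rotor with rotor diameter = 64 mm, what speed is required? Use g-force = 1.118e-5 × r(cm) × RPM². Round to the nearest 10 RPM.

r = 64 mm / 2 = 32 mm = 3.2 cm
RCF = 1.118 × 10⁻⁵ × r × N²
50,000 = 1.118 × 10⁻⁵ × 3.2 × N²
N² = 50,000 / (3.5776 × 10⁻⁵) = 1,397,584,973
N ≈ √1,397,584,973 ≈ 37,384.3

N ≈ 37380 RPM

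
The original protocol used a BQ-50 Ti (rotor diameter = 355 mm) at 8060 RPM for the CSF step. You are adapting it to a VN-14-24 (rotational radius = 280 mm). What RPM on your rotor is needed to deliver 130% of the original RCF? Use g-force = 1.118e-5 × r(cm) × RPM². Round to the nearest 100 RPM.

Original rotor: r = 355 mm / 2 = 177.5 mm = 17.75 cm
RCF = 1.118 × 10⁻⁵ × r × N²
RCF_original = 1.118 × 10⁻⁵ × 17.75 × (8060)² = 1.118 × 10⁻⁵ × 17.75 × 64,963,600 ≈ 12,891.7 × g
Target RCF = 1.3 × 12,891.7 ≈ 16,759.2 × g
Your rotor: r = 280 mm = 28.0 cm
16,759.2 = 1.118 × 10⁻⁵ × 28 × N²
N² = 16,759.2 / (31.304 × 10⁻⁵) = 53,536,928
N ≈ √53,536,928 ≈ 7,316.9

≈ 7300 RPM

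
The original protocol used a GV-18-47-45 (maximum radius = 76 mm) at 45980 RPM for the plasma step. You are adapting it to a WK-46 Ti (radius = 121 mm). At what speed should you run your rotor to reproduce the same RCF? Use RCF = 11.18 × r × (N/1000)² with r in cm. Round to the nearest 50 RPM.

Original rotor: r = 76 mm = 7.6 cm
RCF_original = 11.18 × 7.6 × (45.98)² = 11.18 × 7.6 × 2,114.1604 ≈ 179,636 × g
Your rotor: r = 121 mm = 12.1 cm
179,636 = 11.18 × 12.1 × (N/1000)²
(N/1000)² = 179,636 / 135.278 = 1327.903
N = 1000 × √1327.903 ≈ 36,440.4

36450 RPM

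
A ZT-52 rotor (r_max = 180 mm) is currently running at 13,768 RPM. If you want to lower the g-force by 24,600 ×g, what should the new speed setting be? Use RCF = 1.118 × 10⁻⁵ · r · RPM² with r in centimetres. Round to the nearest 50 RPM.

r = 180 mm = 18.0 cm
Current RCF = 1.118 × 10⁻⁵ × 18 × (13768)² = 1.118 × 10⁻⁵ × 18 × 189,557,824 ≈ 38,146.6 × g
Target RCF = 38,146.6 − 24,600 = 13,546.6 × g
N² = 13,546.6 / (20.124 × 10⁻⁵) = 67,315,643
N ≈ √67,315,643 ≈ 8,204.6

N₂ ≈ 8200 RPM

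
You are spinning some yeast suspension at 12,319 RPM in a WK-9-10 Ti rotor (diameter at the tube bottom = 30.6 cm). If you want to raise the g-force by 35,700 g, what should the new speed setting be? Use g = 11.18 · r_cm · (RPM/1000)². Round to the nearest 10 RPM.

r = 30.6 / 2 = 15.3 cm
Current RCF = 11.18 × 15.3 × (12.319)² = 11.18 × 15.3 × 151.757761 ≈ 25,958.8 × g
Target RCF = 25,958.8 + 35,700 = 61,658.8 × g
(N/1000)² = 61,658.8 / 171.054 = 360.4639
N = 1000 × √360.4639 ≈ 18,985.9

18990 RPM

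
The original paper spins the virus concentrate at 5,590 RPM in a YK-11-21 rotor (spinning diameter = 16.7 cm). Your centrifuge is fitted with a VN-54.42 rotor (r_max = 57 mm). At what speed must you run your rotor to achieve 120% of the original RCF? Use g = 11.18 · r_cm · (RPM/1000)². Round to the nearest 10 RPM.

≈ 7410 RPM

Original rotor: r = 16.7 / 2 = 8.35 cm
RCF_original = 11.18 × 8.35 × (5.59)² = 11.18 × 8.35 × 31.2481 ≈ 2,917.1 × g
Target RCF = 1.2 × 2,917.1 ≈ 3,500.5 × g
Your rotor: r = 57 mm = 5.7 cm
3,500.5 = 11.18 × 5.7 × (N/1000)²
(N/1000)² = 3,500.5 / 63.726 = 54.93048
N = 1000 × √54.93048 ≈ 7,411.5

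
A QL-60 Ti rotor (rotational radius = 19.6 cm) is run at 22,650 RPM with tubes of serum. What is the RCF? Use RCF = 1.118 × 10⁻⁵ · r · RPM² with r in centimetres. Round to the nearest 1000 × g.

RCF = 1.118 × 10⁻⁵ × 19.6 × (22650)² = 1.118 × 10⁻⁵ × 19.6 × 513,022,500 ≈ 112,417.6 × g

RCF ≈ 112000 ×g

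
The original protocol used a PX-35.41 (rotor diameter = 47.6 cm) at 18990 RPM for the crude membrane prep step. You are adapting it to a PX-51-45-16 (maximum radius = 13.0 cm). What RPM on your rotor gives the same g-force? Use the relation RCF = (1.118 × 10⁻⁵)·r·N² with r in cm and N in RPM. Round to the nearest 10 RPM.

Original rotor: r = 47.6 / 2 = 23.8 cm
RCF_original = 1.118 × 10⁻⁵ × 23.8 × (18990)² = 1.118 × 10⁻⁵ × 23.8 × 360,620,100 ≈ 95,955.2 × g
95,955.2 = 1.118 × 10⁻⁵ × 13 × N²
N² = 95,955.2 / (14.534 × 10⁻⁵) = 660,211,917
N ≈ √660,211,917 ≈ 25,694.6

≈ 25690 RPM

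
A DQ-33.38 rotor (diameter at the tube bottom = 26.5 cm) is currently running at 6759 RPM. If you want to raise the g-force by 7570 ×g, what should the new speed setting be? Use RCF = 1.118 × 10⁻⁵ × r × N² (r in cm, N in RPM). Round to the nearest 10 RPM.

r = 26.5 / 2 = 13.25 cm
Current RCF = 1.118 × 10⁻⁵ × 13.25 × (6759)² = 1.118 × 10⁻⁵ × 13.25 × 45,684,081 ≈ 6,767.4 × g
Target RCF = 6,767.4 + 7,570 = 14,337.4 × g
N² = 14,337.4 / (14.8135 × 10⁻⁵) = 96,786,040
N ≈ √96,786,040 ≈ 9,838.0

≈ 9840 RPM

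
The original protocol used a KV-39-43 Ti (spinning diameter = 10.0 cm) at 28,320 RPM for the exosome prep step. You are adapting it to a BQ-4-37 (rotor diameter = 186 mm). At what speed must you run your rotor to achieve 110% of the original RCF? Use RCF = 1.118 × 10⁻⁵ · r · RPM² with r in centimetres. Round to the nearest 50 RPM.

21800 RPM

Original rotor: r = 10.0 / 2 = 5 cm
RCF_original = 1.118 × 10⁻⁵ × 5 × (28320)² = 1.118 × 10⁻⁵ × 5 × 802,022,400 ≈ 44,833.1 × g
Target RCF = 1.1 × 44,833.1 ≈ 49,316.4 × g
Your rotor: r = 186 mm / 2 = 93 mm = 9.3 cm
49,316.4 = 1.118 × 10⁻⁵ × 9.3 × N²
N² = 49,316.4 / (10.3974 × 10⁻⁵) = 474,314,733
N ≈ √474,314,733 ≈ 21,778.8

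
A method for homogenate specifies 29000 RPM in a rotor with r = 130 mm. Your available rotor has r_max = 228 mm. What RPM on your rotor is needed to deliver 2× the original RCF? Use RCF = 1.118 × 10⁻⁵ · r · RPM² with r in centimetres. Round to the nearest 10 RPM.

30970 RPM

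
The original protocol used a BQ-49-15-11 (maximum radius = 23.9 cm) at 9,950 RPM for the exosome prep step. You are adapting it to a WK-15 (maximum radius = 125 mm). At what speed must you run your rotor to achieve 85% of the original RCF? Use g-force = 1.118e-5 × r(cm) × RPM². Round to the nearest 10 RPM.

RCF = 1.118 × 10⁻⁵ × r × N²
RCF_original = 1.118 × 10⁻⁵ × 23.9 × (9950)² = 1.118 × 10⁻⁵ × 23.9 × 99,002,500 ≈ 26,453.7 × g
Target RCF = 0.85 × 26,453.7 ≈ 22,485.6 × g
Your rotor: r = 125 mm = 12.5 cm
22,485.6 = 1.118 × 10⁻⁵ × 12.5 × N²
N² = 22,485.6 / (13.975 × 10⁻⁵) = 160,898,748
N ≈ √160,898,748 ≈ 12,684.6

12680 RPM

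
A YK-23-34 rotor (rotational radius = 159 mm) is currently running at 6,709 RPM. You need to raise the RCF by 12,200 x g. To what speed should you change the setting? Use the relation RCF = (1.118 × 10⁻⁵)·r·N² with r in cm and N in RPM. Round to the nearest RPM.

r = 159 mm = 15.9 cm
Current RCF = 1.118 × 10⁻⁵ × 15.9 × (6709)² = 1.118 × 10⁻⁵ × 15.9 × 45,010,681 ≈ 8,001.2 × g
Target RCF = 8,001.2 + 12,200 = 20,201.2 × g
N² = 20,201.2 / (17.7762 × 10⁻⁵) = 113,641,836
N ≈ √113,641,836 ≈ 10,660.3

N₂ ≈ 10660 RPM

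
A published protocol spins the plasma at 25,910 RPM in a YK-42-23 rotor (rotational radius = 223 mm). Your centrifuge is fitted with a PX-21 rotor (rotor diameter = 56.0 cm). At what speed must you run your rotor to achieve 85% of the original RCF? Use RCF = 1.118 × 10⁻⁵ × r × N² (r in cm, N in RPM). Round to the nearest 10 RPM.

≈ 21320 RPM

Original rotor: r = 223 mm = 22.3 cm
RCF = 1.118 × 10⁻⁵ × r × N²
RCF_original = 1.118 × 10⁻⁵ × 22.3 × (25910)² = 1.118 × 10⁻⁵ × 22.3 × 671,328,100 ≈ 167,371.5 × g
Target RCF = 0.85 × 167,371.5 ≈ 142,265.8 × g
Your rotor: r = 56.0 / 2 = 28 cm
142,265.8 = 1.118 × 10⁻⁵ × 28 × N²
N² = 142,265.8 / (31.304 × 10⁻⁵) = 454,465,244
N ≈ √454,465,244 ≈ 21,318.2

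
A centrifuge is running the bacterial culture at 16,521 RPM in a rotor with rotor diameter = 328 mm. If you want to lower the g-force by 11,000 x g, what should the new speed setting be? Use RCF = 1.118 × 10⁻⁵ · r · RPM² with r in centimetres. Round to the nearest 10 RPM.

r = 328 mm / 2 = 164 mm = 16.4 cm
Current RCF = 1.118 × 10⁻⁵ × 16.4 × (16521)² = 1.118 × 10⁻⁵ × 16.4 × 272,943,441 ≈ 50,044.7 × g
Target RCF = 50,044.7 − 11,000 = 39,044.7 × g
N² = 39,044.7 / (18.3352 × 10⁻⁵) = 212,949,409
N ≈ √212,949,409 ≈ 14,592.8

≈ 14590 RPM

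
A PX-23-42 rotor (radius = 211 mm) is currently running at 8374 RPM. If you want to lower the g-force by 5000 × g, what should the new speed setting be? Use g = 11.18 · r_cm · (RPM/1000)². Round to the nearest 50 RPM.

r = 211 mm = 21.1 cm
Current RCF = 11.18 × 21.1 × (8.374)² = 11.18 × 21.1 × 70.123876 ≈ 16,542.1 × g
Target RCF = 16,542.1 − 5,000 = 11,542.1 × g
(N/1000)² = 11,542.1 / 235.898 = 48.92835
N = 1000 × √48.92835 ≈ 6,994.9

7000 RPM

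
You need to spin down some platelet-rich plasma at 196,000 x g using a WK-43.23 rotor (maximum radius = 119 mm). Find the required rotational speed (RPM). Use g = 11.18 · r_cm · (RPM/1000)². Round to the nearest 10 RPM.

38380 RPM

r = 119 mm = 11.9 cm
196,000 = 11.18 × 11.9 × (N/1000)²
(N/1000)² = 196,000 / 133.042 = 1473.219
N = 1000 × √1473.219 ≈ 38,382.5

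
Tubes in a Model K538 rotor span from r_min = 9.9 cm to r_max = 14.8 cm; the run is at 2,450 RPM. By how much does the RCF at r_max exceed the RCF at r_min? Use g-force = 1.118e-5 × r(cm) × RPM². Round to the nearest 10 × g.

RCF_max = 1.118 × 10⁻⁵ × 14.8 × (2450)² = 1.118 × 10⁻⁵ × 14.8 × 6,002,500 ≈ 993.2 × g
RCF_min = 1.118 × 10⁻⁵ × 9.9 × (2450)² = 1.118 × 10⁻⁵ × 9.9 × 6,002,500 ≈ 664.4 × g
ΔRCF = 993.2 − 664.4 = 328.8

ΔRCF ≈ 330 ×g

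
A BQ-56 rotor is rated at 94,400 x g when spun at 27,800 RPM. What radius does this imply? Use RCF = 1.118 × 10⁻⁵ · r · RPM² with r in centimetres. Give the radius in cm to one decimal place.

10.9 cm

94400 = 1.118 × 10⁻⁵ × r × (27800)²
r = 94400 / (1.118 × 10⁻⁵ × 772,840,000) = 94400 / 8640.351 ≈ 10.925 cm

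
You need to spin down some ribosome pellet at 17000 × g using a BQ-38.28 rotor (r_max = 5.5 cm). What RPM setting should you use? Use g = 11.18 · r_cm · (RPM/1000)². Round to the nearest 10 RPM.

16630 RPM

RCF = 11.18 × r × (N/1000)²
17,000 = 11.18 × 5.5 × (N/1000)²
(N/1000)² = 17,000 / 61.49 = 276.4677
N = 1000 × √276.4677 ≈ 16,627.3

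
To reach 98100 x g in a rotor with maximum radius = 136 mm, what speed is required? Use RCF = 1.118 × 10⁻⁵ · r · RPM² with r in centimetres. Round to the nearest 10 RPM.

r = 136 mm = 13.6 cm
98,100 = 1.118 × 10⁻⁵ × 13.6 × N²
N² = 98,100 / (15.2048 × 10⁻⁵) = 645,190,992
N ≈ √645,190,992 ≈ 25,400.6

≈ 25400 RPM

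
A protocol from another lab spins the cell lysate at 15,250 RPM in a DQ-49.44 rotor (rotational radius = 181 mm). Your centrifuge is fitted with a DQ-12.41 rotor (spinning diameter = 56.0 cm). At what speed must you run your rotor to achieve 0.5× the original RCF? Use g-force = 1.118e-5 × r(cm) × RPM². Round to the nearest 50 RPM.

≈ 8650 RPM

Original rotor: r = 181 mm = 18.1 cm
RCF_original = 1.118 × 10⁻⁵ × 18.1 × (15250)² = 1.118 × 10⁻⁵ × 18.1 × 232,562,500 ≈ 47,060.9 × g
Target RCF = 0.5 × 47,060.9 ≈ 23,530.5 × g
Your rotor: r = 56.0 / 2 = 28 cm
23,530.5 = 1.118 × 10⁻⁵ × 28 × N²
N² = 23,530.5 / (31.304 × 10⁻⁵) = 75,167,710
N ≈ √75,167,710 ≈ 8,669.9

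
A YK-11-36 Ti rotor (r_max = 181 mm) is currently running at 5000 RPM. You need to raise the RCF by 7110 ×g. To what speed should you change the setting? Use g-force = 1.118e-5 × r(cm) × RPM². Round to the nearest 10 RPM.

≈ 7750 RPM

r = 181 mm = 18.1 cm
Current RCF = 1.118 × 10⁻⁵ × 18.1 × (5000)² = 1.118 × 10⁻⁵ × 18.1 × 25,000,000 ≈ 5,058.9 × g
Target RCF = 5,058.9 + 7,110 = 12,168.9 × g
N² = 12,168.9 / (20.2358 × 10⁻⁵) = 60,135,502
N ≈ √60,135,502 ≈ 7,754.7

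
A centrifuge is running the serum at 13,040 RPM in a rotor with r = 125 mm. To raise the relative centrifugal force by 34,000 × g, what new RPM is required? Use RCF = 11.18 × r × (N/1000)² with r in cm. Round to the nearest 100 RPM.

20300 RPM

r = 125 mm = 12.5 cm
Current RCF = 11.18 × 12.5 × (13.04)² = 11.18 × 12.5 × 170.0416 ≈ 23,763.3 × g
Target RCF = 23,763.3 + 34,000 = 57,763.3 × g
(N/1000)² = 57,763.3 / 139.75 = 413.3331
N = 1000 × √413.3331 ≈ 20,330.6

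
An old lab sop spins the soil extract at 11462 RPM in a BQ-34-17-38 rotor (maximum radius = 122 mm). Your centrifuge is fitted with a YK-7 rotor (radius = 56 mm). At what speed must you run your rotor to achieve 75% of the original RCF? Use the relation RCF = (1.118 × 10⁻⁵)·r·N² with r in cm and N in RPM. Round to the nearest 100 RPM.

Original rotor: r = 122 mm = 12.2 cm
RCF_original = 1.118 × 10⁻⁵ × 12.2 × (11462)² = 1.118 × 10⁻⁵ × 12.2 × 131,377,444 ≈ 17,919.4 × g
Target RCF = 0.75 × 17,919.4 ≈ 13,439.6 × g
Your rotor: r = 56 mm = 5.6 cm
13,439.6 = 1.118 × 10⁻⁵ × 5.6 × N²
N² = 13,439.6 / (6.2608 × 10⁻⁵) = 214,662,663
N ≈ √214,662,663 ≈ 14,651.4

≈ 14700 RPM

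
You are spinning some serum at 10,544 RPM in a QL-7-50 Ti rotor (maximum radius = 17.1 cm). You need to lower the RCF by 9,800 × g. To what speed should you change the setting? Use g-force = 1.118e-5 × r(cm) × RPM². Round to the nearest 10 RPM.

7740 RPM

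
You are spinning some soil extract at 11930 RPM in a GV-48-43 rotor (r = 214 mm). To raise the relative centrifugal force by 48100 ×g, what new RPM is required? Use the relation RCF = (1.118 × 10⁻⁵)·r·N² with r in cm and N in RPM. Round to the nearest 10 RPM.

r = 214 mm = 21.4 cm
Current RCF = 1.118 × 10⁻⁵ × 21.4 × (11930)² = 1.118 × 10⁻⁵ × 21.4 × 142,324,900 ≈ 34,051.5 × g
Target RCF = 34,051.5 + 48,100 = 82,151.5 × g
N² = 82,151.5 / (23.9252 × 10⁻⁵) = 343,368,081
N ≈ √343,368,081 ≈ 18,530.2

N₂ ≈ 18530 RPM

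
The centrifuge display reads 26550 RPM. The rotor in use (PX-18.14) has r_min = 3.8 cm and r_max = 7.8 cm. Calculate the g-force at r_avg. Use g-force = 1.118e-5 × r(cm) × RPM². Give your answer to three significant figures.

≈ 45700 g

r_avg = (3.8 + 7.8) / 2 = 5.8 cm
RCF = 1.118 × 10⁻⁵ × 5.8 × (26550)² = 1.118 × 10⁻⁵ × 5.8 × 704,902,500 ≈ 45,708.7 × g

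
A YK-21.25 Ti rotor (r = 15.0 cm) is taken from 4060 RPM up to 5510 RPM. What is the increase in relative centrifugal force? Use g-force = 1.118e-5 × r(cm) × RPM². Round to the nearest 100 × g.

≈ 2300 g

RCF₁ = 1.118 × 10⁻⁵ × 15 × (4060)² = 1.118 × 10⁻⁵ × 15 × 16,483,600 ≈ 2,764.3 × g
RCF₂ = 1.118 × 10⁻⁵ × 15 × (5510)² = 1.118 × 10⁻⁵ × 15 × 30,360,100 ≈ 5,091.4 × g
Increase = 5,091.4 − 2,764.3 = 2,327.1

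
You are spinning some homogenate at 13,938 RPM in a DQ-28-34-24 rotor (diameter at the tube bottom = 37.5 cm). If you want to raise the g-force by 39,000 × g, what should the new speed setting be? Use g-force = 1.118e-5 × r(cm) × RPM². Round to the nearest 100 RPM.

19500 RPM

r = 37.5 / 2 = 18.75 cm
Current RCF = 1.118 × 10⁻⁵ × 18.75 × (13938)² = 1.118 × 10⁻⁵ × 18.75 × 194,267,844 ≈ 40,723.4 × g
Target RCF = 40,723.4 + 39,000 = 79,723.4 × g
N² = 79,723.4 / (20.9625 × 10⁻⁵) = 380,314,371
N ≈ √380,314,371 ≈ 19,501.7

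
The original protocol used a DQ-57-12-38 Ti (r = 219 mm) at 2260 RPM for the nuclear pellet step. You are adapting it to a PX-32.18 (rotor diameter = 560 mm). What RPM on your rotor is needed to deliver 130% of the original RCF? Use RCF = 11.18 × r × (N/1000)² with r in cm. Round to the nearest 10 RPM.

Original rotor: r = 219 mm = 21.9 cm
RCF_original = 11.18 × 21.9 × (2.26)² = 11.18 × 21.9 × 5.1076 ≈ 1,250.6 × g
Target RCF = 1.3 × 1,250.6 ≈ 1,625.8 × g
Your rotor: r = 560 mm / 2 = 280 mm = 28 cm
1,625.8 = 11.18 × 28 × (N/1000)²
(N/1000)² = 1,625.8 / 313.04 = 5.193585
N = 1000 × √5.193585 ≈ 2,278.9

≈ 2280 RPM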